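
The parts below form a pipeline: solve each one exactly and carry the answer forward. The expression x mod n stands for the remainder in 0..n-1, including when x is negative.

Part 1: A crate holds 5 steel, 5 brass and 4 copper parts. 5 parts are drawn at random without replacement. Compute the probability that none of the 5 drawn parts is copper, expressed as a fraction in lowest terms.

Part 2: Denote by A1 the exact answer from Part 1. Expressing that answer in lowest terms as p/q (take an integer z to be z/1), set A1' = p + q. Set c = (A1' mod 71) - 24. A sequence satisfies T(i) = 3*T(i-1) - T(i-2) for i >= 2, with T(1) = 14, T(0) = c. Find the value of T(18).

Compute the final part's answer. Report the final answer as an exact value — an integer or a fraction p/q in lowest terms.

Part 1: total draws C(14,5) = 2002; favorable C(10,5) = 252; P = 18/143; answer 18/143
Part 2: A1 = 18/143; threaded value p + q = 161; c = -5; T(2) = 3*(14) - 1*(-5) = 47; iterating: T(2)=47, T(3)=127, T(4)=334, T(5)=875, T(6)=2291, T(7)=5998, T(8)=15703, T(9)=41111, T(10)=107630, T(11)=281779, T(12)=737707, T(13)=1931342, T(14)=5056319, T(15)=13237615, T(16)=34656526, T(17)=90731963, T(18)=237539363; answer 237539363

237539363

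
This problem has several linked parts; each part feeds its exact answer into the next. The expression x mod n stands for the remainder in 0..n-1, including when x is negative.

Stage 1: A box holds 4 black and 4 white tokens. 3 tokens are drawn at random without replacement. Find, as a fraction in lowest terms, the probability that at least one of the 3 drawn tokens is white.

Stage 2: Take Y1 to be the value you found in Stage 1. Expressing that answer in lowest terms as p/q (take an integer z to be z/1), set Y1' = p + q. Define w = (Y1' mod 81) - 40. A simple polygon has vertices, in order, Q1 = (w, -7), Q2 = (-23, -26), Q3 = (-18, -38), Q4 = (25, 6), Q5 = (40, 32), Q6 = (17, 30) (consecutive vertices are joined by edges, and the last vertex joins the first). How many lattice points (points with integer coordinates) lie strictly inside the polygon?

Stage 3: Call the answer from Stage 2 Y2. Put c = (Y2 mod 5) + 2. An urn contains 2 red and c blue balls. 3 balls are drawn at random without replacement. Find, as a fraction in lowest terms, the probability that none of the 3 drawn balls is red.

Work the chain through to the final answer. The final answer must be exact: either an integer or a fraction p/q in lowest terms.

Stage 1: total draws C(8,3) = 56; complement C(4,3) = 4; favorable 56 - 4 = 52; P = 13/14; answer 13/14
Stage 2: Y1 = 13/14; threaded value p + q = 27; w = -13; cross terms: (-13*-26 - -23*-7)=177, (-23*-38 - -18*-26)=406, (-18*6 - 25*-38)=842, (25*32 - 40*6)=560, (40*30 - 17*32)=656, (17*-7 - -13*30)=271; twice the area = |2912| = 2912; area = 1456; boundary points = 1 + 1 + 1 + 1 + 1 + 1 = 6; strictly interior points = area - boundary/2 + 1 = 1454; answer 1454
Stage 3: Y2 = 1454; c = 6; total draws C(8,3) = 56; favorable C(6,3) = 20; P = 5/14; answer 5/14

5/14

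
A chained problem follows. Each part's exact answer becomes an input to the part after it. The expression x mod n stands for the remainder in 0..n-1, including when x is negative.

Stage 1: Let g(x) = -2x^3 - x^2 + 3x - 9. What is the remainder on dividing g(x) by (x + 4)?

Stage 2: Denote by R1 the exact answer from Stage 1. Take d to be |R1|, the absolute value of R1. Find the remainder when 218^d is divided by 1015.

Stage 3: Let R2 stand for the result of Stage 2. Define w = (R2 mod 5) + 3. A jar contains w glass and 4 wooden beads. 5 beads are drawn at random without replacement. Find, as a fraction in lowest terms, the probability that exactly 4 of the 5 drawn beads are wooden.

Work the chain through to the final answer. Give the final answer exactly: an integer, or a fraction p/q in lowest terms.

5/126

Stage 1: remainder = value at the root: -2*(-4)^3 - 1*(-4)^2 + 3*(-4)^1 - 9 = (128) + (-16) + (-12) + (-9) = 91; answer 91
Stage 2: R1 = 91; d = 91; squarings mod 1015: 218^1=218, 218^2=834, 218^4=281, 218^8=806, 218^16=36, 218^32=281, 218^64=806; 218^91 = 218^1 * 218^2 * 218^8 * 218^16 * 218^64 = 162 (mod 1015); answer 162
Stage 3: R2 = 162; w = 5; total draws C(9,5) = 126; favorable C(4,4)*C(5,1) = 5; P = 5/126; answer 5/126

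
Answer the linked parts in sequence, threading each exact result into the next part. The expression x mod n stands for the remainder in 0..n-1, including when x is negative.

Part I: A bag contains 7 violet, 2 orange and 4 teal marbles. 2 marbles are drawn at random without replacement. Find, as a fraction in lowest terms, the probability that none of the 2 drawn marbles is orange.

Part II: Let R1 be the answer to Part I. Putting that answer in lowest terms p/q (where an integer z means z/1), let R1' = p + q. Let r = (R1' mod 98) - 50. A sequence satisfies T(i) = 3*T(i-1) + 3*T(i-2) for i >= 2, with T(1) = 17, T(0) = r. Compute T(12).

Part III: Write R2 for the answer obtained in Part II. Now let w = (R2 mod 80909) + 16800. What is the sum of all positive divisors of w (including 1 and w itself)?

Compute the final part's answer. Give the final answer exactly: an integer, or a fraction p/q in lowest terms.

Part I: total draws C(13,2) = 78; favorable C(11,2) = 55; P = 55/78; answer 55/78
Part II: R1 = 55/78; threaded value p + q = 133; r = -15; T(2) = 3*(17) + 3*(-15) = 6; iterating: T(2)=6, T(3)=69, T(4)=225, T(5)=882, T(6)=3321, T(7)=12609, T(8)=47790, T(9)=181197, T(10)=686961, T(11)=2604474, T(12)=9874305; answer 9874305
Part III: R2 = 9874305; w = 20207; 20207 = 11^2 * 167; sigma = (1 + 11 + 121) * (1 + 167) = 133 * 168 = 22344; answer 22344

22344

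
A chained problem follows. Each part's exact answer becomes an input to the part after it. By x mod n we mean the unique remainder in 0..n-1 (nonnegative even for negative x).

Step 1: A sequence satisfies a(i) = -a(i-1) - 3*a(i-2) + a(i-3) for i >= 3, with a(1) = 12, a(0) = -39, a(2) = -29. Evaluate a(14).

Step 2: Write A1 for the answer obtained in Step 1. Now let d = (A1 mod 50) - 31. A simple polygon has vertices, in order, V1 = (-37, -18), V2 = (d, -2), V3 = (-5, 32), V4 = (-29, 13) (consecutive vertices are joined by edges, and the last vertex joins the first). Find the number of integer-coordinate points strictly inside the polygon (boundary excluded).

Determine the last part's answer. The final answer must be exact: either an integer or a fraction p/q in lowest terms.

Step 1: a(3) = -1*(-29) - 3*(12) + 1*(-39) = -46; iterating: a(3)=-46, a(4)=145, a(5)=-36, a(6)=-445, a(7)=698, a(8)=601, a(9)=-3140, a(10)=2035, a(11)=7986, a(12)=-17231, a(13)=-4692, a(14)=64371; answer 64371
Step 2: A1 = 64371; d = -10; cross terms: (-37*-2 - -10*-18)=-106, (-10*32 - -5*-2)=-330, (-5*13 - -29*32)=863, (-29*-18 - -37*13)=1003; twice the area = |1430| = 1430; area = 715; boundary points = 1 + 1 + 1 + 1 = 4; strictly interior points = area - boundary/2 + 1 = 714; answer 714

714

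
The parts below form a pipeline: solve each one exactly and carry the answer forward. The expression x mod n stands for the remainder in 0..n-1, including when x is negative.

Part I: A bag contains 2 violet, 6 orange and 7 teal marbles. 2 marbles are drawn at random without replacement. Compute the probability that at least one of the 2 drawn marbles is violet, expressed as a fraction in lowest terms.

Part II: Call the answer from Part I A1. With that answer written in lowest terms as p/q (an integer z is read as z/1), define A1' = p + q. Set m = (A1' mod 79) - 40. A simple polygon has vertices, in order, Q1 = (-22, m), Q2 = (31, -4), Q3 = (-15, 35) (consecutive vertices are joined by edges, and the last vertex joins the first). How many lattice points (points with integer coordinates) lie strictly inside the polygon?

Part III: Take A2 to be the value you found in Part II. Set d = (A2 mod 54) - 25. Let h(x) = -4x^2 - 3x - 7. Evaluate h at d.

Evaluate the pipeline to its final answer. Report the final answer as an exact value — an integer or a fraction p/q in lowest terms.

-833

Part I: total draws C(15,2) = 105; complement C(13,2) = 78; favorable 105 - 78 = 27; P = 9/35; answer 9/35
Part II: A1 = 9/35; threaded value p + q = 44; m = 4; cross terms: (-22*-4 - 31*4)=-36, (31*35 - -15*-4)=1025, (-15*4 - -22*35)=710; twice the area = |1699| = 1699; area = 1699/2; boundary points = 1 + 1 + 1 = 3; strictly interior points = area - boundary/2 + 1 = 849; answer 849
Part III: A2 = 849; d = 14; -4*(14)^2 - 3*(14)^1 - 7 = (-784) + (-42) + (-7) = -833; answer -833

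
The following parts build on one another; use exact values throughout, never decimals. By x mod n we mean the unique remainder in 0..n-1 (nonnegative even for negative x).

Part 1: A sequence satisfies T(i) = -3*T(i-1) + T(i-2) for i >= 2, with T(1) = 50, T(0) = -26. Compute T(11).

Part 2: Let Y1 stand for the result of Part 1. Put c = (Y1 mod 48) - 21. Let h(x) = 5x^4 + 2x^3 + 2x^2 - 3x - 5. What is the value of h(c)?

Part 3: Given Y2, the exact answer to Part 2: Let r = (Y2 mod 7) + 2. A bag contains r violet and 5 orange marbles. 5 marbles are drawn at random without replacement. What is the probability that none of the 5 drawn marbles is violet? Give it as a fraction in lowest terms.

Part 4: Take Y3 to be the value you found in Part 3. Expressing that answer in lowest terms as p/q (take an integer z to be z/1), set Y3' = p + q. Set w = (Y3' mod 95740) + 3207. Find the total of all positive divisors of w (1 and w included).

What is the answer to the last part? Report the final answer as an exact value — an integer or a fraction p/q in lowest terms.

7308

Part 1: T(2) = -3*(50) + 1*(-26) = -176; iterating: T(2)=-176, T(3)=578, T(4)=-1910, T(5)=6308, T(6)=-20834, T(7)=68810, T(8)=-227264, T(9)=750602, T(10)=-2479070, T(11)=8187812; answer 8187812
Part 2: Y1 = 8187812; c = -1; 5*(-1)^4 + 2*(-1)^3 + 2*(-1)^2 - 3*(-1)^1 - 5 = (5) + (-2) + (2) + (3) + (-5) = 3; answer 3
Part 3: Y2 = 3; r = 5; total draws C(10,5) = 252; favorable C(5,5) = 1; P = 1/252; answer 1/252
Part 4: Y3 = 1/252; threaded value p + q = 253; w = 3460; 3460 = 2^2 * 5 * 173; sigma = (1 + 2 + 4) * (1 + 5) * (1 + 173) = 7 * 6 * 174 = 7308; answer 7308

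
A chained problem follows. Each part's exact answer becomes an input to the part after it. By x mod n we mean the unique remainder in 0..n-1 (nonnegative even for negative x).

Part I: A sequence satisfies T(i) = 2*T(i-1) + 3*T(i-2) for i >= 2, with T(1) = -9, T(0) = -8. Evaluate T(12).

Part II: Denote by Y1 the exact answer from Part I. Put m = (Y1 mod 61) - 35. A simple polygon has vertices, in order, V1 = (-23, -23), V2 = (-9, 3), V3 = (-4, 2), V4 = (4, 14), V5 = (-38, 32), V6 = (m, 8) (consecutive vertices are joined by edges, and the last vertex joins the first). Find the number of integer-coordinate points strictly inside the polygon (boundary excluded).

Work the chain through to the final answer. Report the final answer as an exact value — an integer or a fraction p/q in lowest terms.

Part I: T(2) = 2*(-9) + 3*(-8) = -42; iterating: T(2)=-42, T(3)=-111, T(4)=-348, T(5)=-1029, T(6)=-3102, T(7)=-9291, T(8)=-27888, T(9)=-83649, T(10)=-250962, T(11)=-752871, T(12)=-2258628; answer -2258628
Part II: Y1 = -2258628; m = -16; cross terms: (-23*3 - -9*-23)=-276, (-9*2 - -4*3)=-6, (-4*14 - 4*2)=-64, (4*32 - -38*14)=660, (-38*8 - -16*32)=208, (-16*-23 - -23*8)=552; twice the area = |1074| = 1074; area = 537; boundary points = 2 + 1 + 4 + 6 + 2 + 1 = 16; strictly interior points = area - boundary/2 + 1 = 530; answer 530

530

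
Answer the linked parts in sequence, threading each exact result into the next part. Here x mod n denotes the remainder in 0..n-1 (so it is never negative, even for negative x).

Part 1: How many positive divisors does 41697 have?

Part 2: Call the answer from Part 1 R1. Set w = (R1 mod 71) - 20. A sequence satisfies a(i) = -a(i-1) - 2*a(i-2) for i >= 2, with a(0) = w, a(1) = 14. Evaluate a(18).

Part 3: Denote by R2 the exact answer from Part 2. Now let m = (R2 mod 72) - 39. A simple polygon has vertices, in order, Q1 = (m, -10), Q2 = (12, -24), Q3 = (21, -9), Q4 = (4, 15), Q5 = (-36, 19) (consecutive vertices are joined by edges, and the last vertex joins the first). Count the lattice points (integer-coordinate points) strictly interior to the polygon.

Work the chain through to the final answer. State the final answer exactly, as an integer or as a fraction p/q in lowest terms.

681

Part 1: 41697 = 3^2 * 41 * 113; number of divisors = (2+1) * (1+1) * (1+1) = 12; answer 12
Part 2: R1 = 12; w = -8; a(2) = -1*(14) - 2*(-8) = 2; iterating: a(2)=2, a(3)=-30, a(4)=26, a(5)=34, a(6)=-86, a(7)=18, a(8)=154, a(9)=-190, a(10)=-118, a(11)=498, a(12)=-262, a(13)=-734, a(14)=1258, a(15)=210, a(16)=-2726, a(17)=2306, a(18)=3146; answer 3146
Part 3: R2 = 3146; m = 11; cross terms: (11*-24 - 12*-10)=-144, (12*-9 - 21*-24)=396, (21*15 - 4*-9)=351, (4*19 - -36*15)=616, (-36*-10 - 11*19)=151; twice the area = |1370| = 1370; area = 685; boundary points = 1 + 3 + 1 + 4 + 1 = 10; strictly interior points = area - boundary/2 + 1 = 681; answer 681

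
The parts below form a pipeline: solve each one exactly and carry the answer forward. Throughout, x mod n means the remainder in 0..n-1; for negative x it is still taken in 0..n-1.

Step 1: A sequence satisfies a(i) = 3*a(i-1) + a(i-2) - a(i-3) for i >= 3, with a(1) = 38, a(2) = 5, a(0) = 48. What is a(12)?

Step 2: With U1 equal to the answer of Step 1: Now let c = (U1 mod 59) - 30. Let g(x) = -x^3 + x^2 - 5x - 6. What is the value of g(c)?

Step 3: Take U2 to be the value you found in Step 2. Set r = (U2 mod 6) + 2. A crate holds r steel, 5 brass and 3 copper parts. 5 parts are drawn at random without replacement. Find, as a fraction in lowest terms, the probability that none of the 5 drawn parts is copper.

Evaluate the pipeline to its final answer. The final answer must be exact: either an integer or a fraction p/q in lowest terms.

3/13

Step 1: a(3) = 3*(5) + 1*(38) - 1*(48) = 5; iterating: a(3)=5, a(4)=-18, a(5)=-54, a(6)=-185, a(7)=-591, a(8)=-1904, a(9)=-6118, a(10)=-19667, a(11)=-63215, a(12)=-203194; answer -203194
Step 2: U1 = -203194; c = -28; -1*(-28)^3 + 1*(-28)^2 - 5*(-28)^1 - 6 = (21952) + (784) + (140) + (-6) = 22870; answer 22870
Step 3: U2 = 22870; r = 6; total draws C(14,5) = 2002; favorable C(11,5) = 462; P = 3/13; answer 3/13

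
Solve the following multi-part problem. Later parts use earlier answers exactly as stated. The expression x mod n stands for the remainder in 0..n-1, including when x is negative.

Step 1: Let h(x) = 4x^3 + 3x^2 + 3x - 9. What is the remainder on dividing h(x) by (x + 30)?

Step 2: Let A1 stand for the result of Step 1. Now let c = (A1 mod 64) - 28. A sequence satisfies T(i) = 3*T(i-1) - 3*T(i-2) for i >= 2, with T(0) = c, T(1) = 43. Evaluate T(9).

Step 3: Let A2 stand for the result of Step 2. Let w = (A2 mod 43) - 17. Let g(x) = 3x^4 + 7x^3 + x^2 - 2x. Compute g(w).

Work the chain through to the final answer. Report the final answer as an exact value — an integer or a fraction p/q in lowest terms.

37080

Step 1: remainder = value at the root: 4*(-30)^3 + 3*(-30)^2 + 3*(-30)^1 - 9 = (-108000) + (2700) + (-90) + (-9) = -105399; answer -105399
Step 2: A1 = -105399; c = -19; T(2) = 3*(43) - 3*(-19) = 186; iterating: T(2)=186, T(3)=429, T(4)=729, T(5)=900, T(6)=513, T(7)=-1161, T(8)=-5022, T(9)=-11583; answer -11583
Step 3: A2 = -11583; w = 10; 3*(10)^4 + 7*(10)^3 + 1*(10)^2 - 2*(10)^1 = (30000) + (7000) + (100) + (-20) = 37080; answer 37080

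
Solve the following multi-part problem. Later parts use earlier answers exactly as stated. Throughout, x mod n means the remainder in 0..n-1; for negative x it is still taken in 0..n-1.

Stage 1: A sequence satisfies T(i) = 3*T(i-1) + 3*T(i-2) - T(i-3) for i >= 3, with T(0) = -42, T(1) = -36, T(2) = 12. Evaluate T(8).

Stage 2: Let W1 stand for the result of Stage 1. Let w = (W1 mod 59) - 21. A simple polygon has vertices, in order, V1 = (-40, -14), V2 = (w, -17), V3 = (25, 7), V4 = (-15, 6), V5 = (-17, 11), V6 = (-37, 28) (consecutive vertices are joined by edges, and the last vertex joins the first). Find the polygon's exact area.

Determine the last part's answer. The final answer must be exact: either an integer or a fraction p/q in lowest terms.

Stage 1: T(3) = 3*(12) + 3*(-36) - 1*(-42) = -30; iterating: T(3)=-30, T(4)=-18, T(5)=-156, T(6)=-492, T(7)=-1926, T(8)=-7098; answer -7098
Stage 2: W1 = -7098; w = 20; cross terms: (-40*-17 - 20*-14)=960, (20*7 - 25*-17)=565, (25*6 - -15*7)=255, (-15*11 - -17*6)=-63, (-17*28 - -37*11)=-69, (-37*-14 - -40*28)=1638; twice the area = |3286| = 3286; area = 1643; answer 1643

1643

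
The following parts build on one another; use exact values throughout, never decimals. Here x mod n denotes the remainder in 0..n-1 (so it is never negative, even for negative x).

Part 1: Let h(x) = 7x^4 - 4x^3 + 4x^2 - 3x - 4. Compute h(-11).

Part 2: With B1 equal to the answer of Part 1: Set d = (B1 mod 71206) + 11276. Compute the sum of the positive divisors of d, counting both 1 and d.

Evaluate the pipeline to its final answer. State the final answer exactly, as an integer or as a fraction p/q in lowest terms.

72594

Part 1: 7*(-11)^4 - 4*(-11)^3 + 4*(-11)^2 - 3*(-11)^1 - 4 = (102487) + (5324) + (484) + (33) + (-4) = 108324; answer 108324
Part 2: B1 = 108324; d = 48394; 48394 = 2 * 24197; sigma = (1 + 2) * (1 + 24197) = 3 * 24198 = 72594; answer 72594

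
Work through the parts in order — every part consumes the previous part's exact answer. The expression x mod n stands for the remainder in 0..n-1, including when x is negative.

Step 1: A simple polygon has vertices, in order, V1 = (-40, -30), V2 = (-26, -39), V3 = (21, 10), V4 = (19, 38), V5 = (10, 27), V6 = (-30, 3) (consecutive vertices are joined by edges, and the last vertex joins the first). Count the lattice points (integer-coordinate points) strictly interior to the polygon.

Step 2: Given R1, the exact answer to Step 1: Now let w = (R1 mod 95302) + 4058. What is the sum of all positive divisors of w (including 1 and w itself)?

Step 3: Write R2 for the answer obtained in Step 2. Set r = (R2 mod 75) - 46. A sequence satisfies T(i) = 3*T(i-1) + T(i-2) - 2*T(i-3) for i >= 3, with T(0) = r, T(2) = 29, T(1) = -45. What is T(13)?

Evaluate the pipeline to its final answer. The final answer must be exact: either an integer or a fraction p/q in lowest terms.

Step 1: cross terms: (-40*-39 - -26*-30)=780, (-26*10 - 21*-39)=559, (21*38 - 19*10)=608, (19*27 - 10*38)=133, (10*3 - -30*27)=840, (-30*-30 - -40*3)=1020; twice the area = |3940| = 3940; area = 1970; boundary points = 1 + 1 + 2 + 1 + 8 + 1 = 14; strictly interior points = area - boundary/2 + 1 = 1964; answer 1964
Step 2: R1 = 1964; w = 6022; 6022 = 2 * 3011; sigma = (1 + 2) * (1 + 3011) = 3 * 3012 = 9036; answer 9036
Step 3: R2 = 9036; r = -10; T(3) = 3*(29) + 1*(-45) - 2*(-10) = 62; iterating: T(3)=62, T(4)=305, T(5)=919, T(6)=2938, T(7)=9123, T(8)=28469, T(9)=88654, T(10)=276185, T(11)=860271, T(12)=2679690, T(13)=8346971; answer 8346971

8346971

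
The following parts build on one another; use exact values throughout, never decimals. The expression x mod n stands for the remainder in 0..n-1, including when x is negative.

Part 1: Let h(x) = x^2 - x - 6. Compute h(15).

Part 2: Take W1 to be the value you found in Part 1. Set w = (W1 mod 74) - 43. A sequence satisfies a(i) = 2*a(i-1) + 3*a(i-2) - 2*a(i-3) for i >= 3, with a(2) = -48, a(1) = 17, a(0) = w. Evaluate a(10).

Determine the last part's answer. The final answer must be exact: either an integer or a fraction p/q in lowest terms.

-142356

Part 1: 1*(15)^2 - 1*(15)^1 - 6 = (225) + (-15) + (-6) = 204; answer 204
Part 2: W1 = 204; w = 13; a(3) = 2*(-48) + 3*(17) - 2*(13) = -71; iterating: a(3)=-71, a(4)=-320, a(5)=-757, a(6)=-2332, a(7)=-6295, a(8)=-18072, a(9)=-50365, a(10)=-142356; answer -142356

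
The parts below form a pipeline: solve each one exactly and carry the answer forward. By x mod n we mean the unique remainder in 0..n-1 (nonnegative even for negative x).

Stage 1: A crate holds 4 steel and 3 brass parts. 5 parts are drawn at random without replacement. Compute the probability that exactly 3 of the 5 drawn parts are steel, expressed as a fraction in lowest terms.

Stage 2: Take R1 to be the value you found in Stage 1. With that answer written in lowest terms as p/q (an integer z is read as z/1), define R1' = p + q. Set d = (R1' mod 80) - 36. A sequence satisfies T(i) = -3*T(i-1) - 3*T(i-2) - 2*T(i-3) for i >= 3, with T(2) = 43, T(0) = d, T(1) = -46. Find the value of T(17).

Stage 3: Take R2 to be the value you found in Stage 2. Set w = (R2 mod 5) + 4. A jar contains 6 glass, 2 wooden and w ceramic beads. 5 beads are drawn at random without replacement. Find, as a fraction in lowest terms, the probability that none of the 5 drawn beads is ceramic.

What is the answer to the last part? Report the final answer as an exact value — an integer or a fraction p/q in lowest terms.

1/78

Stage 1: total draws C(7,5) = 21; favorable C(4,3)*C(3,2) = 12; P = 4/7; answer 4/7
Stage 2: R1 = 4/7; threaded value p + q = 11; d = -25; T(3) = -3*(43) - 3*(-46) - 2*(-25) = 59; iterating: T(3)=59, T(4)=-214, T(5)=379, T(6)=-613, T(7)=1130, T(8)=-2309, T(9)=4763, T(10)=-9622, T(11)=19195, T(12)=-38245, T(13)=76394, T(14)=-152837, T(15)=305819, T(16)=-611734, T(17)=1223419; answer 1223419
Stage 3: R2 = 1223419; w = 8; total draws C(16,5) = 4368; favorable C(8,5) = 56; P = 1/78; answer 1/78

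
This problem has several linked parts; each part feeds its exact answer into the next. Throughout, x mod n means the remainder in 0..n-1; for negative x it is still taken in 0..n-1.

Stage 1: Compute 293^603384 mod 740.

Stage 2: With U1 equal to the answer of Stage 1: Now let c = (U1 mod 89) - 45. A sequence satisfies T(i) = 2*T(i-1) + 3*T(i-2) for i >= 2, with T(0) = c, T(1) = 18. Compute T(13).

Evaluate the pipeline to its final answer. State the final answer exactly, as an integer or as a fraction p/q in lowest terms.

7971618

Stage 1: squarings mod 740: 293^1=293, 293^2=9, 293^4=81, 293^8=641, 293^16=181, 293^32=201, 293^64=441, 293^128=601, 293^256=81, 293^512=641, 293^1024=181, 293^2048=201, 293^4096=441, 293^8192=601, 293^16384=81, 293^32768=641, 293^65536=181, 293^131072=201, 293^262144=441, 293^524288=601; 293^603384 = 293^8 * 293^16 * 293^32 * 293^64 * 293^128 * 293^1024 * 293^4096 * 293^8192 * 293^65536 * 293^524288 = 581 (mod 740); answer 581
Stage 2: U1 = 581; c = 2; T(2) = 2*(18) + 3*(2) = 42; iterating: T(2)=42, T(3)=138, T(4)=402, T(5)=1218, T(6)=3642, T(7)=10938, T(8)=32802, T(9)=98418, T(10)=295242, T(11)=885738, T(12)=2657202, T(13)=7971618; answer 7971618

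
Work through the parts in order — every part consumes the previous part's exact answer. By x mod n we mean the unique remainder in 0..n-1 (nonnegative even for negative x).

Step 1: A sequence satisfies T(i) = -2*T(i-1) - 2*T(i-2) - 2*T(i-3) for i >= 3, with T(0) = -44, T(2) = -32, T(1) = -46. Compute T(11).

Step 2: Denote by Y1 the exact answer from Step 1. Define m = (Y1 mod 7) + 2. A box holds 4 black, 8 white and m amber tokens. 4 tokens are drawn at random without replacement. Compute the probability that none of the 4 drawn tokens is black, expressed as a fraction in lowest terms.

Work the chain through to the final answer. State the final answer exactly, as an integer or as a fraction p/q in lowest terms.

Step 1: T(3) = -2*(-32) - 2*(-46) - 2*(-44) = 244; iterating: T(3)=244, T(4)=-332, T(5)=240, T(6)=-304, T(7)=792, T(8)=-1456, T(9)=1936, T(10)=-2544, T(11)=4128; answer 4128
Step 2: Y1 = 4128; m = 7; total draws C(19,4) = 3876; favorable C(15,4) = 1365; P = 455/1292; answer 455/1292

455/1292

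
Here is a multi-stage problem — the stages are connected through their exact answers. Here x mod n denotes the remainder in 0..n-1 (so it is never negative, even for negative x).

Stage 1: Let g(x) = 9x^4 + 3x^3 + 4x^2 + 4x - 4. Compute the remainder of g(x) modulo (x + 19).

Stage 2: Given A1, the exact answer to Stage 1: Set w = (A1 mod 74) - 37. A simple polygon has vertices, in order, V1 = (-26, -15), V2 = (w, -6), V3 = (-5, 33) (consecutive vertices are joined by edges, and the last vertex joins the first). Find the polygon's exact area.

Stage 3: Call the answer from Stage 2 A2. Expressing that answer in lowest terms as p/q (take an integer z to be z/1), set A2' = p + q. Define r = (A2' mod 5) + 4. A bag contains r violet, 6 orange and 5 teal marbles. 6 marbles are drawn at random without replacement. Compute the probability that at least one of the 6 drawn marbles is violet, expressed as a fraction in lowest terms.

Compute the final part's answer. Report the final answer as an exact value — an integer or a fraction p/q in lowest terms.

431/442

Stage 1: remainder = value at the root: 9*(-19)^4 + 3*(-19)^3 + 4*(-19)^2 + 4*(-19)^1 - 4 = (1172889) + (-20577) + (1444) + (-76) + (-4) = 1153676; answer 1153676
Stage 2: A1 = 1153676; w = -21; cross terms: (-26*-6 - -21*-15)=-159, (-21*33 - -5*-6)=-723, (-5*-15 - -26*33)=933; twice the area = |51| = 51; area = 51/2; answer 51/2
Stage 3: A2 = 51/2; threaded value p + q = 53; r = 7; total draws C(18,6) = 18564; complement C(11,6) = 462; favorable 18564 - 462 = 18102; P = 431/442; answer 431/442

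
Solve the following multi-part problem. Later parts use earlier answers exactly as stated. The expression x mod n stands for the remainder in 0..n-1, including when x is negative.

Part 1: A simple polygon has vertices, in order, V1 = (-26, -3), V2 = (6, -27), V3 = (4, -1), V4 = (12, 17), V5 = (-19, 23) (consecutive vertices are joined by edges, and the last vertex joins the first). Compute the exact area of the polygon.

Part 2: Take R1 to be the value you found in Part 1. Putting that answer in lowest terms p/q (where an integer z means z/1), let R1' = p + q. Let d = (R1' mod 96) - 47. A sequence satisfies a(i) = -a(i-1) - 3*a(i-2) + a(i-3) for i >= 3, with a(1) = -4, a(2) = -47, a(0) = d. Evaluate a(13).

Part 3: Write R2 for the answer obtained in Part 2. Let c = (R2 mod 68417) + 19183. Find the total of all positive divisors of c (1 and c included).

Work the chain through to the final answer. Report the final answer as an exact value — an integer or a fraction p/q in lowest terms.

62496

Part 1: cross terms: (-26*-27 - 6*-3)=720, (6*-1 - 4*-27)=102, (4*17 - 12*-1)=80, (12*23 - -19*17)=599, (-19*-3 - -26*23)=655; twice the area = |2156| = 2156; area = 1078; answer 1078
Part 2: R1 = 1078; threaded value p + q = 1079; d = -24; a(3) = -1*(-47) - 3*(-4) + 1*(-24) = 35; iterating: a(3)=35, a(4)=102, a(5)=-254, a(6)=-17, a(7)=881, a(8)=-1084, a(9)=-1576, a(10)=5709, a(11)=-2065, a(12)=-16638, a(13)=28542; answer 28542
Part 3: R2 = 28542; c = 47725; 47725 = 5^2 * 23 * 83; sigma = (1 + 5 + 25) * (1 + 23) * (1 + 83) = 31 * 24 * 84 = 62496; answer 62496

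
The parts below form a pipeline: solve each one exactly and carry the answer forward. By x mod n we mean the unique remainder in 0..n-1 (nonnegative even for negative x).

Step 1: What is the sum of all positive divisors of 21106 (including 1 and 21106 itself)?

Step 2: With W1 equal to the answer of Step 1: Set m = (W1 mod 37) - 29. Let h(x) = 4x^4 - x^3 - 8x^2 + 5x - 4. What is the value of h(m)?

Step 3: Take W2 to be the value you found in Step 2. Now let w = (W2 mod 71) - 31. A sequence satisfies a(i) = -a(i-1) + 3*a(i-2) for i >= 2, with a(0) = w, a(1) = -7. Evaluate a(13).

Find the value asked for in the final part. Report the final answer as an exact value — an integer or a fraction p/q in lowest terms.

-395143

Step 1: 21106 = 2 * 61 * 173; sigma = (1 + 2) * (1 + 61) * (1 + 173) = 3 * 62 * 174 = 32364; answer 32364
Step 2: W1 = 32364; m = -3; 4*(-3)^4 - 1*(-3)^3 - 8*(-3)^2 + 5*(-3)^1 - 4 = (324) + (27) + (-72) + (-15) + (-4) = 260; answer 260
Step 3: W2 = 260; w = 16; a(2) = -1*(-7) + 3*(16) = 55; iterating: a(2)=55, a(3)=-76, a(4)=241, a(5)=-469, a(6)=1192, a(7)=-2599, a(8)=6175, a(9)=-13972, a(10)=32497, a(11)=-74413, a(12)=171904, a(13)=-395143; answer -395143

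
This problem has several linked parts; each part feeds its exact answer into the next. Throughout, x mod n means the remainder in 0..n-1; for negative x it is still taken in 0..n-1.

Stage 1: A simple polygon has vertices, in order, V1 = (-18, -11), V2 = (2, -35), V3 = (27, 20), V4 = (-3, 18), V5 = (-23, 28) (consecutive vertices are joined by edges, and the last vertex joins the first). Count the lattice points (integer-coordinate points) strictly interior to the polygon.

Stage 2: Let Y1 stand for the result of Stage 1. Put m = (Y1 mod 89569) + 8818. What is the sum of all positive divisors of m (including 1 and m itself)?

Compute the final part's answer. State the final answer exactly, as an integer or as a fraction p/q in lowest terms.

Stage 1: cross terms: (-18*-35 - 2*-11)=652, (2*20 - 27*-35)=985, (27*18 - -3*20)=546, (-3*28 - -23*18)=330, (-23*-11 - -18*28)=757; twice the area = |3270| = 3270; area = 1635; boundary points = 4 + 5 + 2 + 10 + 1 = 22; strictly interior points = area - boundary/2 + 1 = 1625; answer 1625
Stage 2: Y1 = 1625; m = 10443; 10443 = 3 * 59^2; sigma = (1 + 3) * (1 + 59 + 3481) = 4 * 3541 = 14164; answer 14164

14164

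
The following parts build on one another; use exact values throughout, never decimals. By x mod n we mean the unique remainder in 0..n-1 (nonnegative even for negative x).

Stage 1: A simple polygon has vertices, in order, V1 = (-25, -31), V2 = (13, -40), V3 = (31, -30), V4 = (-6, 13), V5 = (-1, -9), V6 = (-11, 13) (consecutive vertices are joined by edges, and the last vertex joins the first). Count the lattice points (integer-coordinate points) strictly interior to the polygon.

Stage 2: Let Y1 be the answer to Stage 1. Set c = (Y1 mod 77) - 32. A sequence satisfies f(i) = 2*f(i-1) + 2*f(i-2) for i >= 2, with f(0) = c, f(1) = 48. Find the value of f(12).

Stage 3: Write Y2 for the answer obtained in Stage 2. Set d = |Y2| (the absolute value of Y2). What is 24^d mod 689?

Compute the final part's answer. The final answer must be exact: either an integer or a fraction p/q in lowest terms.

Stage 1: cross terms: (-25*-40 - 13*-31)=1403, (13*-30 - 31*-40)=850, (31*13 - -6*-30)=223, (-6*-9 - -1*13)=67, (-1*13 - -11*-9)=-112, (-11*-31 - -25*13)=666; twice the area = |3097| = 3097; area = 3097/2; boundary points = 1 + 2 + 1 + 1 + 2 + 2 = 9; strictly interior points = area - boundary/2 + 1 = 1545; answer 1545
Stage 2: Y1 = 1545; c = -27; f(2) = 2*(48) + 2*(-27) = 42; iterating: f(2)=42, f(3)=180, f(4)=444, f(5)=1248, f(6)=3384, f(7)=9264, f(8)=25296, f(9)=69120, f(10)=188832, f(11)=515904, f(12)=1409472; answer 1409472
Stage 3: Y2 = 1409472; d = 1409472; squarings mod 689: 24^1=24, 24^2=576, 24^4=367, 24^8=334, 24^16=627, 24^32=399, 24^64=42, 24^128=386, 24^256=172, 24^512=646, 24^1024=471, 24^2048=672, 24^4096=289, 24^8192=152, 24^16384=367, 24^32768=334, 24^65536=627, 24^131072=399, 24^262144=42, 24^524288=386, 24^1048576=172; 24^1409472 = 24^64 * 24^128 * 24^256 * 24^32768 * 24^65536 * 24^262144 * 24^1048576 = 625 (mod 689); answer 625

625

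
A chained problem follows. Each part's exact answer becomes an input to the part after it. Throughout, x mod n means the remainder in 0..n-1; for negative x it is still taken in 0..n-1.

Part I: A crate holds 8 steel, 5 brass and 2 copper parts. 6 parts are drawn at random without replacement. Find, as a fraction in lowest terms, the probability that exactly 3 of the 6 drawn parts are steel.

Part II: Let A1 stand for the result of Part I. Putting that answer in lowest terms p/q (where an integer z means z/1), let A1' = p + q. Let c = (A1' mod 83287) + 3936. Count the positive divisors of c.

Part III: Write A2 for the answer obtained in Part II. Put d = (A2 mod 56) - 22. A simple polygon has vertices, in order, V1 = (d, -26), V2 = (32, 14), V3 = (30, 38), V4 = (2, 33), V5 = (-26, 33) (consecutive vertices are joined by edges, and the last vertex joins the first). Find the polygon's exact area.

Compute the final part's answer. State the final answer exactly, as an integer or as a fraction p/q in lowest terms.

2242

Part I: total draws C(15,6) = 5005; favorable C(8,3)*C(7,3) = 1960; P = 56/143; answer 56/143
Part II: A1 = 56/143; threaded value p + q = 199; c = 4135; 4135 = 5 * 827; number of divisors = (1+1) * (1+1) = 4; answer 4
Part III: A2 = 4; d = -18; cross terms: (-18*14 - 32*-26)=580, (32*38 - 30*14)=796, (30*33 - 2*38)=914, (2*33 - -26*33)=924, (-26*-26 - -18*33)=1270; twice the area = |4484| = 4484; area = 2242; answer 2242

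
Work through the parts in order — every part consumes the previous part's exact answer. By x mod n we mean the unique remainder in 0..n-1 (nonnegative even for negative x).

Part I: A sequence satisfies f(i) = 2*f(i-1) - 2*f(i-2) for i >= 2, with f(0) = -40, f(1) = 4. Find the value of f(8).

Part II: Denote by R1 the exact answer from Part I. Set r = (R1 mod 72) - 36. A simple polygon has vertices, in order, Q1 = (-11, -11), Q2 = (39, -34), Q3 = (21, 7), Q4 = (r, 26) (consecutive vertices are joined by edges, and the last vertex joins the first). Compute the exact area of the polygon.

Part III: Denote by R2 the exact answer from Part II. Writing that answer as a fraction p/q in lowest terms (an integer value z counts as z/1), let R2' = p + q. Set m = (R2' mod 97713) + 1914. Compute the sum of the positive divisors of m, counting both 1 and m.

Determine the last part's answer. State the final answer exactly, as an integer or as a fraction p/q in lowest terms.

5472

Part I: f(2) = 2*(4) - 2*(-40) = 88; iterating: f(2)=88, f(3)=168, f(4)=160, f(5)=-16, f(6)=-352, f(7)=-672, f(8)=-640; answer -640
Part II: R1 = -640; r = -28; cross terms: (-11*-34 - 39*-11)=803, (39*7 - 21*-34)=987, (21*26 - -28*7)=742, (-28*-11 - -11*26)=594; twice the area = |3126| = 3126; area = 1563; answer 1563
Part III: R2 = 1563; threaded value p + q = 1564; m = 3478; 3478 = 2 * 37 * 47; sigma = (1 + 2) * (1 + 37) * (1 + 47) = 3 * 38 * 48 = 5472; answer 5472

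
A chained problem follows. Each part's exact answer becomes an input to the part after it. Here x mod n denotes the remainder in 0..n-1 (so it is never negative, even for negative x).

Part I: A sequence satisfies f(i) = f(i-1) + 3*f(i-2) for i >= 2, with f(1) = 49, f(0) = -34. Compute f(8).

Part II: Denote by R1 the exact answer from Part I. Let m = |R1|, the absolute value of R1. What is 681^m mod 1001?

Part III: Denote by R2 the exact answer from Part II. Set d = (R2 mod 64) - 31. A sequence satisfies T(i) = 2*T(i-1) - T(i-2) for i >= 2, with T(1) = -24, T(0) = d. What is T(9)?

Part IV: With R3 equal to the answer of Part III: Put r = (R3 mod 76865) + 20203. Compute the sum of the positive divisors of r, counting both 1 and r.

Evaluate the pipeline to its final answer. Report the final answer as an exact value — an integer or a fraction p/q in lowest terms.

Part I: f(2) = 1*(49) + 3*(-34) = -53; iterating: f(2)=-53, f(3)=94, f(4)=-65, f(5)=217, f(6)=22, f(7)=673, f(8)=739; answer 739
Part II: R1 = 739; m = 739; squarings mod 1001: 681^1=681, 681^2=298, 681^4=716, 681^8=144, 681^16=716, 681^32=144, 681^64=716, 681^128=144, 681^256=716, 681^512=144; 681^739 = 681^1 * 681^2 * 681^32 * 681^64 * 681^128 * 681^512 = 450 (mod 1001); answer 450
Part III: R2 = 450; d = -29; T(2) = 2*(-24) - 1*(-29) = -19; iterating: T(2)=-19, T(3)=-14, T(4)=-9, T(5)=-4, T(6)=1, T(7)=6, T(8)=11, T(9)=16; answer 16
Part IV: R3 = 16; r = 20219; 20219 is prime, so its only divisors are 1 and 20219; sigma = 1 + 20219 = 20220; answer 20220

20220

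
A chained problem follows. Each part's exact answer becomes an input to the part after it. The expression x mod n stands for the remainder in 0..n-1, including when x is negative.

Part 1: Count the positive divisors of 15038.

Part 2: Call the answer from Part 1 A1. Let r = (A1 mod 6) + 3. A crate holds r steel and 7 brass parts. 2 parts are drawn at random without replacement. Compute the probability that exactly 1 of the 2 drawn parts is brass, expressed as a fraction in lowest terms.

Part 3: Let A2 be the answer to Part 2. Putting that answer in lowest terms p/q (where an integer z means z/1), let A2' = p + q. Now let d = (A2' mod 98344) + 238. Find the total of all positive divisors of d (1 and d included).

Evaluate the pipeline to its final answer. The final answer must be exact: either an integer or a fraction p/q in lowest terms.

Part 1: 15038 = 2 * 73 * 103; number of divisors = (1+1) * (1+1) * (1+1) = 8; answer 8
Part 2: A1 = 8; r = 5; total draws C(12,2) = 66; favorable C(7,1)*C(5,1) = 35; P = 35/66; answer 35/66
Part 3: A2 = 35/66; threaded value p + q = 101; d = 339; 339 = 3 * 113; sigma = (1 + 3) * (1 + 113) = 4 * 114 = 456; answer 456

456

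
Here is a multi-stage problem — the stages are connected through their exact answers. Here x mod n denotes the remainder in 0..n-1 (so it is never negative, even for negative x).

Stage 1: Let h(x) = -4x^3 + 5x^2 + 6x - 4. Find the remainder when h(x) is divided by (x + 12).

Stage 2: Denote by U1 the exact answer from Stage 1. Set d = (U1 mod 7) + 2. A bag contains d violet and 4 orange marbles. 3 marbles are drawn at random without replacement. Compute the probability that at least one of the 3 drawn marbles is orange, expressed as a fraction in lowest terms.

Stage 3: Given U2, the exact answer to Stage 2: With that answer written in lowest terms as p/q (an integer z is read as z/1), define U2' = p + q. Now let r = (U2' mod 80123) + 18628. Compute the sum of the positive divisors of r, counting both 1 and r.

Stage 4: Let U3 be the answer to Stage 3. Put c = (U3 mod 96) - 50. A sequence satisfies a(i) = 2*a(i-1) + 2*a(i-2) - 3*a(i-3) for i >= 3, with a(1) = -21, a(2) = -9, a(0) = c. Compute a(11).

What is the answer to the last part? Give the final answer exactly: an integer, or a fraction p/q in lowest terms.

Stage 1: remainder = value at the root: -4*(-12)^3 + 5*(-12)^2 + 6*(-12)^1 - 4 = (6912) + (720) + (-72) + (-4) = 7556; answer 7556
Stage 2: U1 = 7556; d = 5; total draws C(9,3) = 84; complement C(5,3) = 10; favorable 84 - 10 = 74; P = 37/42; answer 37/42
Stage 3: U2 = 37/42; threaded value p + q = 79; r = 18707; 18707 = 13 * 1439; sigma = (1 + 13) * (1 + 1439) = 14 * 1440 = 20160; answer 20160
Stage 4: U3 = 20160; c = -50; a(3) = 2*(-9) + 2*(-21) - 3*(-50) = 90; iterating: a(3)=90, a(4)=225, a(5)=657, a(6)=1494, a(7)=3627, a(8)=8271, a(9)=19314, a(10)=44289, a(11)=102393; answer 102393

102393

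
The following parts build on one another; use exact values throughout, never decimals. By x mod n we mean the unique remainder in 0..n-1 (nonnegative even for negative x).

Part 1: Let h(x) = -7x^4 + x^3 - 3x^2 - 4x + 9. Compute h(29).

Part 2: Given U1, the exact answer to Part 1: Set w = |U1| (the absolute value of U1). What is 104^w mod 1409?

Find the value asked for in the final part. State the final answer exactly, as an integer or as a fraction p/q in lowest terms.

Part 1: -7*(29)^4 + 1*(29)^3 - 3*(29)^2 - 4*(29)^1 + 9 = (-4950967) + (24389) + (-2523) + (-116) + (9) = -4929208; answer -4929208
Part 2: U1 = -4929208; w = 4929208; squarings mod 1409: 104^1=104, 104^2=953, 104^4=813, 104^8=148, 104^16=769, 104^32=990, 104^64=845, 104^128=1071, 104^256=115, 104^512=544, 104^1024=46, 104^2048=707, 104^4096=1063, 104^8192=1360, 104^16384=992, 104^32768=582, 104^65536=564, 104^131072=1071, 104^262144=115, 104^524288=544, 104^1048576=46, 104^2097152=707, 104^4194304=1063; 104^4929208 = 104^8 * 104^16 * 104^32 * 104^128 * 104^512 * 104^1024 * 104^4096 * 104^8192 * 104^65536 * 104^131072 * 104^524288 * 104^4194304 = 1253 (mod 1409); answer 1253

1253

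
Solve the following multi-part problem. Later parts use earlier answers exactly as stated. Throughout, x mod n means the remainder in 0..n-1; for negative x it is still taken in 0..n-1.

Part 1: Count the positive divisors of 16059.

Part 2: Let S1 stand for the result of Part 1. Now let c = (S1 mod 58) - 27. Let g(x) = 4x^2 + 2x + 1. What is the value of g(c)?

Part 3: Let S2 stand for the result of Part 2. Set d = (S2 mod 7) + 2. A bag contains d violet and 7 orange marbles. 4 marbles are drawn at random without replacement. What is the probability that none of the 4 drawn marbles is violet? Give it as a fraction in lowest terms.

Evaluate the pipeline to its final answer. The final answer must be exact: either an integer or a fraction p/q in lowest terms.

5/18

Part 1: 16059 = 3 * 53 * 101; number of divisors = (1+1) * (1+1) * (1+1) = 8; answer 8
Part 2: S1 = 8; c = -19; 4*(-19)^2 + 2*(-19)^1 + 1 = (1444) + (-38) + (1) = 1407; answer 1407
Part 3: S2 = 1407; d = 2; total draws C(9,4) = 126; favorable C(7,4) = 35; P = 5/18; answer 5/18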